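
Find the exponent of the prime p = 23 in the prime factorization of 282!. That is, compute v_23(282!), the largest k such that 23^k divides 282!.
v_23(282!) = 12

Legendre's formula: v_p(n!) = Σ_{k ≥ 1} ⌊n / p^k⌋. For p = 23, n = 282, the terms are:
  ⌊282/23^1⌋ = ⌊282/23⌋ = 12
(the next term ⌊282/23^2⌋ = 0, terminating the sum). Summing: v_23(282!) = 12 = 12.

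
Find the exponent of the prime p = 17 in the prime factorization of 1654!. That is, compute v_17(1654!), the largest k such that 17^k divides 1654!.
v_17(1654!) = 102

Legendre's formula: v_p(n!) = Σ_{k ≥ 1} ⌊n / p^k⌋. For p = 17, n = 1654, the terms are:
  ⌊1654/17^1⌋ = ⌊1654/17⌋ = 97
  ⌊1654/17^2⌋ = ⌊1654/289⌋ = 5
(the next term ⌊1654/17^3⌋ = 0, terminating the sum). Summing: v_17(1654!) = 97 + 5 = 102.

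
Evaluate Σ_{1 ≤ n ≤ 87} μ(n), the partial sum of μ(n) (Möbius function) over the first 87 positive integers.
Σ_{n ≤ 87} μ(n) = -1

Compute μ(n) for each 1 ≤ n ≤ 87: μ(1) = 1, μ(2) = -1, μ(3) = -1, μ(4) = 0, μ(5) = -1, μ(6) = 1, μ(7) = -1, μ(8) = 0, μ(9) = 0, μ(10) = 1, μ(11) = -1, μ(12) = 0, μ(13) = -1, μ(14) = 1, μ(15) = 1, μ(16) = 0, μ(17) = -1, μ(18) = 0, μ(19) = -1, μ(20) = 0, μ(21) = 1, μ(22) = 1, μ(23) = -1, μ(24) = 0, μ(25) = 0, μ(26) = 1, μ(27) = 0, μ(28) = 0, μ(29) = -1, μ(30) = -1, μ(31) = -1, μ(32) = 0, μ(33) = 1, μ(34) = 1, μ(35) = 1, μ(36) = 0, μ(37) = -1, μ(38) = 1, μ(39) = 1, μ(40) = 0, μ(41) = -1, μ(42) = -1, μ(43) = -1, μ(44) = 0, μ(45) = 0, μ(46) = 1, μ(47) = -1, μ(48) = 0, μ(49) = 0, μ(50) = 0, μ(51) = 1, μ(52) = 0, μ(53) = -1, μ(54) = 0, μ(55) = 1, μ(56) = 0, μ(57) = 1, μ(58) = 1, μ(59) = -1, μ(60) = 0, μ(61) = -1, μ(62) = 1, μ(63) = 0, μ(64) = 0, μ(65) = 1, μ(66) = -1, μ(67) = -1, μ(68) = 0, μ(69) = 1, μ(70) = -1, μ(71) = -1, μ(72) = 0, μ(73) = -1, μ(74) = 1, μ(75) = 0, μ(76) = 0, μ(77) = 1, μ(78) = -1, μ(79) = -1, μ(80) = 0, μ(81) = 0, μ(82) = 1, μ(83) = -1, μ(84) = 0, μ(85) = 1, μ(86) = 1, μ(87) = 1. Summing all 87 values: -1. (Mertens function M(x) = Σ_{n ≤ x} μ(n); on average M(x) should be small (PNT ⟺ M(x) = o(x)).)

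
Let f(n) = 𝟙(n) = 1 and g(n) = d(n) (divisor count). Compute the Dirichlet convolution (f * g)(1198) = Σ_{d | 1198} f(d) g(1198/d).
(𝟙 * d)(1198) = 9

Divisors of 1198: [1, 2, 599, 1198]. For each d | 1198:
  d = 1: 𝟙(1) · d(1198/1) = 1 · 4 = 4
  d = 2: 𝟙(2) · d(1198/2) = 1 · 2 = 2
  d = 599: 𝟙(599) · d(1198/599) = 1 · 2 = 2
  d = 1198: 𝟙(1198) · d(1198/1198) = 1 · 1 = 1
Summing: (𝟙 * d)(1198) = 4 + 2 + 2 + 1 = 9.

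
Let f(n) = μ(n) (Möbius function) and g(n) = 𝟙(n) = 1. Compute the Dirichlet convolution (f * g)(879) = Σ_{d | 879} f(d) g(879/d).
(μ * 𝟙)(879) = 0

Divisors of 879: [1, 3, 293, 879]. For each d | 879:
  d = 1: μ(1) · 𝟙(879/1) = 1 · 1 = 1
  d = 3: μ(3) · 𝟙(879/3) = -1 · 1 = -1
  d = 293: μ(293) · 𝟙(879/293) = -1 · 1 = -1
  d = 879: μ(879) · 𝟙(879/879) = 1 · 1 = 1
Summing: (μ * 𝟙)(879) = 1 + -1 + -1 + 1 = 0.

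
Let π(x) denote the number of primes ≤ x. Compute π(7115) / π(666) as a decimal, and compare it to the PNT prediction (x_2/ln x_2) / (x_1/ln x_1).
π(7115)/π(666) = 911/121 ≈ 7.5289;  PNT prediction ≈ 7.8303.

π(666) = 121 and π(7115) = 911, so π(7115)/π(666) ≈ 7.5289. The PNT-predicted ratio is (7115/ln(7115)) / (666/ln(666)) ≈ 7.8303. The two agree to within a few percent, as expected.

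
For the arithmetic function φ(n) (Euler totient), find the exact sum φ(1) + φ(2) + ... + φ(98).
Σ_{n ≤ 98} φ(n) = 2944

Compute φ(n) for each 1 ≤ n ≤ 98: φ(1) = 1, φ(2) = 1, φ(3) = 2, φ(4) = 2, φ(5) = 4, φ(6) = 2, φ(7) = 6, φ(8) = 4, φ(9) = 6, φ(10) = 4, φ(11) = 10, φ(12) = 4, φ(13) = 12, φ(14) = 6, φ(15) = 8, φ(16) = 8, φ(17) = 16, φ(18) = 6, φ(19) = 18, φ(20) = 8, φ(21) = 12, φ(22) = 10, φ(23) = 22, φ(24) = 8, φ(25) = 20, φ(26) = 12, φ(27) = 18, φ(28) = 12, φ(29) = 28, φ(30) = 8, φ(31) = 30, φ(32) = 16, φ(33) = 20, φ(34) = 16, φ(35) = 24, φ(36) = 12, φ(37) = 36, φ(38) = 18, φ(39) = 24, φ(40) = 16, φ(41) = 40, φ(42) = 12, φ(43) = 42, φ(44) = 20, φ(45) = 24, φ(46) = 22, φ(47) = 46, φ(48) = 16, φ(49) = 42, φ(50) = 20, φ(51) = 32, φ(52) = 24, φ(53) = 52, φ(54) = 18, φ(55) = 40, φ(56) = 24, φ(57) = 36, φ(58) = 28, φ(59) = 58, φ(60) = 16, φ(61) = 60, φ(62) = 30, φ(63) = 36, φ(64) = 32, φ(65) = 48, φ(66) = 20, φ(67) = 66, φ(68) = 32, φ(69) = 44, φ(70) = 24, φ(71) = 70, φ(72) = 24, φ(73) = 72, φ(74) = 36, φ(75) = 40, φ(76) = 36, φ(77) = 60, φ(78) = 24, φ(79) = 78, φ(80) = 32, φ(81) = 54, φ(82) = 40, φ(83) = 82, φ(84) = 24, φ(85) = 64, φ(86) = 42, φ(87) = 56, φ(88) = 40, φ(89) = 88, φ(90) = 24, φ(91) = 72, φ(92) = 44, φ(93) = 60, φ(94) = 46, φ(95) = 72, φ(96) = 32, φ(97) = 96, φ(98) = 42. Summing all 98 values: 2944. (Average order: Σ_{n ≤ x} φ(n) ~ (3/π²) x². For x = 98, (3/π²)·98² ≈ 2919.27.)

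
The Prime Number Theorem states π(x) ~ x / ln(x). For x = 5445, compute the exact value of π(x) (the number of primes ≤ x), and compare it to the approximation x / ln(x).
π(5445) = 720;  x/ln(x) ≈ 632.96;  relative error ≈ 12.09%.

Directly count primes up to 5445: π(5445) = 720. The PNT approximation gives 5445/ln(5445) ≈ 5445/8.60245 ≈ 632.96. Relative error (π(x) − x/ln(x)) / π(x) ≈ 12.09%; the approximation is known to undercount slightly (Li(x) is a better estimate).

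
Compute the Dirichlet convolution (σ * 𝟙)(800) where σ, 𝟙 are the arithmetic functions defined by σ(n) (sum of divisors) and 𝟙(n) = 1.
(σ * 𝟙)(800) = 4560

Divisors of 800: [1, 2, 4, 5, 8, 10, 16, 20, 25, 32, 40, 50, 80, 100, 160, 200, 400, 800]. For each d | 800:
  d = 1: σ(1) · 𝟙(800/1) = 1 · 1 = 1
  d = 2: σ(2) · 𝟙(800/2) = 3 · 1 = 3
  d = 4: σ(4) · 𝟙(800/4) = 7 · 1 = 7
  d = 5: σ(5) · 𝟙(800/5) = 6 · 1 = 6
  d = 8: σ(8) · 𝟙(800/8) = 15 · 1 = 15
  d = 10: σ(10) · 𝟙(800/10) = 18 · 1 = 18
  d = 16: σ(16) · 𝟙(800/16) = 31 · 1 = 31
  d = 20: σ(20) · 𝟙(800/20) = 42 · 1 = 42
  d = 25: σ(25) · 𝟙(800/25) = 31 · 1 = 31
  d = 32: σ(32) · 𝟙(800/32) = 63 · 1 = 63
  d = 40: σ(40) · 𝟙(800/40) = 90 · 1 = 90
  d = 50: σ(50) · 𝟙(800/50) = 93 · 1 = 93
  d = 80: σ(80) · 𝟙(800/80) = 186 · 1 = 186
  d = 100: σ(100) · 𝟙(800/100) = 217 · 1 = 217
  d = 160: σ(160) · 𝟙(800/160) = 378 · 1 = 378
  d = 200: σ(200) · 𝟙(800/200) = 465 · 1 = 465
  d = 400: σ(400) · 𝟙(800/400) = 961 · 1 = 961
  d = 800: σ(800) · 𝟙(800/800) = 1953 · 1 = 1953
Summing: (σ * 𝟙)(800) = 1 + 3 + 7 + 6 + 15 + 18 + 31 + 42 + 31 + 63 + 90 + 93 + 186 + 217 + 378 + 465 + 961 + 1953 = 4560.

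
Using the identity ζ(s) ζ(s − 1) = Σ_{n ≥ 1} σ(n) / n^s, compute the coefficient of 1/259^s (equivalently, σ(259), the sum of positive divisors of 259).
σ(259) = 304

In the product (Σ m^0/m^s)(Σ k / k^s) = Σ (Σ_{d | n} d) / n^s, the coefficient of 1/n^s is σ(n) = Σ_{d | n} d. For n = 259, divisors are [1, 7, 37, 259]; summing: σ(259) = 304.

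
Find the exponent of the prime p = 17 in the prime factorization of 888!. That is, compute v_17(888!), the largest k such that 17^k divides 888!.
v_17(888!) = 55

Legendre's formula: v_p(n!) = Σ_{k ≥ 1} ⌊n / p^k⌋. For p = 17, n = 888, the terms are:
  ⌊888/17^1⌋ = ⌊888/17⌋ = 52
  ⌊888/17^2⌋ = ⌊888/289⌋ = 3
(the next term ⌊888/17^3⌋ = 0, terminating the sum). Summing: v_17(888!) = 52 + 3 = 55.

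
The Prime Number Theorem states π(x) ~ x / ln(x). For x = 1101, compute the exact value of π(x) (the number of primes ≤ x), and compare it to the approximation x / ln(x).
π(1101) = 184;  x/ln(x) ≈ 157.20;  relative error ≈ 14.57%.

Directly count primes up to 1101: π(1101) = 184. The PNT approximation gives 1101/ln(1101) ≈ 1101/7.00397 ≈ 157.20. Relative error (π(x) − x/ln(x)) / π(x) ≈ 14.57%; the approximation is known to undercount slightly (Li(x) is a better estimate).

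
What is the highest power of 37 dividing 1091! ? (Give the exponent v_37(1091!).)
v_37(1091!) = 29

Legendre's formula: v_p(n!) = Σ_{k ≥ 1} ⌊n / p^k⌋. For p = 37, n = 1091, the terms are:
  ⌊1091/37^1⌋ = ⌊1091/37⌋ = 29
(the next term ⌊1091/37^2⌋ = 0, terminating the sum). Summing: v_37(1091!) = 29 = 29.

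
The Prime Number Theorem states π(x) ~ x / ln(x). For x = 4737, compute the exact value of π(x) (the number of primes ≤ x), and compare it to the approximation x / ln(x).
π(4737) = 639;  x/ln(x) ≈ 559.72;  relative error ≈ 12.41%.

Directly count primes up to 4737: π(4737) = 639. The PNT approximation gives 4737/ln(4737) ≈ 4737/8.46316 ≈ 559.72. Relative error (π(x) − x/ln(x)) / π(x) ≈ 12.41%; the approximation is known to undercount slightly (Li(x) is a better estimate).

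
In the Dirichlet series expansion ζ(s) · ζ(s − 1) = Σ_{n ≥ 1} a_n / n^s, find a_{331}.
σ(331) = 332

In the product (Σ m^0/m^s)(Σ k / k^s) = Σ (Σ_{d | n} d) / n^s, the coefficient of 1/n^s is σ(n) = Σ_{d | n} d. For n = 331, divisors are [1, 331]; summing: σ(331) = 332.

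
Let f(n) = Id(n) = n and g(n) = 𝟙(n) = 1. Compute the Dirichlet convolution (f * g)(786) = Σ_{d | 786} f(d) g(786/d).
(Id * 𝟙)(786) = 1584

Divisors of 786: [1, 2, 3, 6, 131, 262, 393, 786]. For each d | 786:
  d = 1: Id(1) · 𝟙(786/1) = 1 · 1 = 1
  d = 2: Id(2) · 𝟙(786/2) = 2 · 1 = 2
  d = 3: Id(3) · 𝟙(786/3) = 3 · 1 = 3
  d = 6: Id(6) · 𝟙(786/6) = 6 · 1 = 6
  d = 131: Id(131) · 𝟙(786/131) = 131 · 1 = 131
  d = 262: Id(262) · 𝟙(786/262) = 262 · 1 = 262
  d = 393: Id(393) · 𝟙(786/393) = 393 · 1 = 393
  d = 786: Id(786) · 𝟙(786/786) = 786 · 1 = 786
Summing: (Id * 𝟙)(786) = 1 + 2 + 3 + 6 + 131 + 262 + 393 + 786 = 1584.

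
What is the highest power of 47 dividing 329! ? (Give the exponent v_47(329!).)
v_47(329!) = 7

Legendre's formula: v_p(n!) = Σ_{k ≥ 1} ⌊n / p^k⌋. For p = 47, n = 329, the terms are:
  ⌊329/47^1⌋ = ⌊329/47⌋ = 7
(the next term ⌊329/47^2⌋ = 0, terminating the sum). Summing: v_47(329!) = 7 = 7.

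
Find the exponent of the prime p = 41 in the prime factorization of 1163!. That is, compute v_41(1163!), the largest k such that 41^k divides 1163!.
v_41(1163!) = 28

Legendre's formula: v_p(n!) = Σ_{k ≥ 1} ⌊n / p^k⌋. For p = 41, n = 1163, the terms are:
  ⌊1163/41^1⌋ = ⌊1163/41⌋ = 28
(the next term ⌊1163/41^2⌋ = 0, terminating the sum). Summing: v_41(1163!) = 28 = 28.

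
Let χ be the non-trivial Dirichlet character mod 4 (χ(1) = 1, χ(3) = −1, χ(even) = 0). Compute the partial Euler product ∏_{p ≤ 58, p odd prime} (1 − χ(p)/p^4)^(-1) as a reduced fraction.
∏ = 257364431333305770108011762895409938991497014556861335561/260241495905762991772533773778373936417391479107040051200

The odd primes p ≤ 58 are [3, 5, 7, 11, 13, 17, 19, 23, 29, 31, 37, 41, 43, 47, 53]. For each, χ(p) = 1 if p ≡ 1 mod 4, χ(p) = −1 if p ≡ 3 mod 4. Taking (1 − χ(p)/p^4)^(-1) = p^4/(p^4 − χ(p)): (1 − (-1)/3^4)^(-1) · (1 − (1)/5^4)^(-1) · (1 − (-1)/7^4)^(-1) · (1 − (-1)/11^4)^(-1) · (1 − (1)/13^4)^(-1) · (1 − (1)/17^4)^(-1) · (1 − (-1)/19^4)^(-1) · (1 − (-1)/23^4)^(-1) · (1 − (1)/29^4)^(-1) · (1 − (-1)/31^4)^(-1) · (1 − (1)/37^4)^(-1) · (1 − (1)/41^4)^(-1) · (1 − (-1)/43^4)^(-1) · (1 − (-1)/47^4)^(-1) · (1 − (1)/53^4)^(-1) = 257364431333305770108011762895409938991497014556861335561/260241495905762991772533773778373936417391479107040051200.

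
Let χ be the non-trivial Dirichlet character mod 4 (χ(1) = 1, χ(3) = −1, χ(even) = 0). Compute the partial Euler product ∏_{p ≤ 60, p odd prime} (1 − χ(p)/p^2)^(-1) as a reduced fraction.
∏ = 21166213940439075800336462671/23105733135420641771520000000

The odd primes p ≤ 60 are [3, 5, 7, 11, 13, 17, 19, 23, 29, 31, 37, 41, 43, 47, 53, 59]. For each, χ(p) = 1 if p ≡ 1 mod 4, χ(p) = −1 if p ≡ 3 mod 4. Taking (1 − χ(p)/p^2)^(-1) = p^2/(p^2 − χ(p)): (1 − (-1)/3^2)^(-1) · (1 − (1)/5^2)^(-1) · (1 − (-1)/7^2)^(-1) · (1 − (-1)/11^2)^(-1) · (1 − (1)/13^2)^(-1) · (1 − (1)/17^2)^(-1) · (1 − (-1)/19^2)^(-1) · (1 − (-1)/23^2)^(-1) · (1 − (1)/29^2)^(-1) · (1 − (-1)/31^2)^(-1) · (1 − (1)/37^2)^(-1) · (1 − (1)/41^2)^(-1) · (1 − (-1)/43^2)^(-1) · (1 − (-1)/47^2)^(-1) · (1 − (1)/53^2)^(-1) · (1 − (-1)/59^2)^(-1) = 21166213940439075800336462671/23105733135420641771520000000.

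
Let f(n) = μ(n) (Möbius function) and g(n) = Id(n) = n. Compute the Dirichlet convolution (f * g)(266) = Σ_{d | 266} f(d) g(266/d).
(μ * Id)(266) = 108

Divisors of 266: [1, 2, 7, 14, 19, 38, 133, 266]. For each d | 266:
  d = 1: μ(1) · Id(266/1) = 1 · 266 = 266
  d = 2: μ(2) · Id(266/2) = -1 · 133 = -133
  d = 7: μ(7) · Id(266/7) = -1 · 38 = -38
  d = 14: μ(14) · Id(266/14) = 1 · 19 = 19
  d = 19: μ(19) · Id(266/19) = -1 · 14 = -14
  d = 38: μ(38) · Id(266/38) = 1 · 7 = 7
  d = 133: μ(133) · Id(266/133) = 1 · 2 = 2
  d = 266: μ(266) · Id(266/266) = -1 · 1 = -1
Summing: (μ * Id)(266) = 266 + -133 + -38 + 19 + -14 + 7 + 2 + -1 = 108.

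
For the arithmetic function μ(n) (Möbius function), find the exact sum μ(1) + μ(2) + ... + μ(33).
Σ_{n ≤ 33} μ(n) = -3

Compute μ(n) for each 1 ≤ n ≤ 33: μ(1) = 1, μ(2) = -1, μ(3) = -1, μ(4) = 0, μ(5) = -1, μ(6) = 1, μ(7) = -1, μ(8) = 0, μ(9) = 0, μ(10) = 1, μ(11) = -1, μ(12) = 0, μ(13) = -1, μ(14) = 1, μ(15) = 1, μ(16) = 0, μ(17) = -1, μ(18) = 0, μ(19) = -1, μ(20) = 0, μ(21) = 1, μ(22) = 1, μ(23) = -1, μ(24) = 0, μ(25) = 0, μ(26) = 1, μ(27) = 0, μ(28) = 0, μ(29) = -1, μ(30) = -1, μ(31) = -1, μ(32) = 0, μ(33) = 1. Summing all 33 values: -3. (Mertens function M(x) = Σ_{n ≤ x} μ(n); on average M(x) should be small (PNT ⟺ M(x) = o(x)).)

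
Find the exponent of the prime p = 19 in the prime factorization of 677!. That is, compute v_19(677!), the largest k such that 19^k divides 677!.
v_19(677!) = 36

Legendre's formula: v_p(n!) = Σ_{k ≥ 1} ⌊n / p^k⌋. For p = 19, n = 677, the terms are:
  ⌊677/19^1⌋ = ⌊677/19⌋ = 35
  ⌊677/19^2⌋ = ⌊677/361⌋ = 1
(the next term ⌊677/19^3⌋ = 0, terminating the sum). Summing: v_19(677!) = 35 + 1 = 36.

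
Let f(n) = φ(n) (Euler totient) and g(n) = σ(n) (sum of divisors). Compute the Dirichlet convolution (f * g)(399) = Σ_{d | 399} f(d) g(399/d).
(φ * σ)(399) = 3192

Divisors of 399: [1, 3, 7, 19, 21, 57, 133, 399]. For each d | 399:
  d = 1: φ(1) · σ(399/1) = 1 · 640 = 640
  d = 3: φ(3) · σ(399/3) = 2 · 160 = 320
  d = 7: φ(7) · σ(399/7) = 6 · 80 = 480
  d = 19: φ(19) · σ(399/19) = 18 · 32 = 576
  d = 21: φ(21) · σ(399/21) = 12 · 20 = 240
  d = 57: φ(57) · σ(399/57) = 36 · 8 = 288
  d = 133: φ(133) · σ(399/133) = 108 · 4 = 432
  d = 399: φ(399) · σ(399/399) = 216 · 1 = 216
Summing: (φ * σ)(399) = 640 + 320 + 480 + 576 + 240 + 288 + 432 + 216 = 3192.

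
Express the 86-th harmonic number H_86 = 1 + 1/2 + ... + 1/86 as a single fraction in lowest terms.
H_86 = 3698356445237207772956045432953649519/734184632222154704090370027645633600

Direct summation: H_86 = 1 + 1/2 + ... + 1/86. The least common denominator is lcm(1, ..., 86) = 8076030954443701744994070304101969600; over this denominator the numerator is 8076030954443701744994070304101969600 + 4038015477221850872497035152050984800 + 2692010318147900581664690101367323200 + 2019007738610925436248517576025492400 + 1615206190888740348998814060820393920 + 1346005159073950290832345050683661600 + 1153718707777671677856295757728852800 + 1009503869305462718124258788012746200 + 897336772715966860554896700455774400 + 807603095444370174499407030410196960 + 734184632222154704090370027645633600 + 673002579536975145416172525341830800 + 621233150341823211153390023392459200 + 576859353888835838928147878864426400 + 538402063629580116332938020273464640 + 504751934652731359062129394006373100 + 475060644379041279117298253182468800 + 448668386357983430277448350227887200 + 425054260760194828683898437057998400 + 403801547722185087249703515205098480 + 384572902592557225952098585909617600 + 367092316111077352045185013822816800 + 351131780627987032391046534960955200 + 336501289768487572708086262670915400 + 323041238177748069799762812164078784 + 310616575170911605576695011696229600 + 299112257571988953518298900151924800 + 288429676944417919464073939432213200 + 278483826015300060172209320831102400 + 269201031814790058166469010136732320 + 260517127562700056290131300132321600 + 252375967326365679531064697003186550 + 244728210740718234696790009215211200 + 237530322189520639558649126591234400 + 230743741555534335571259151545770560 + 224334193178991715138724175113943600 + 218271106876856803918758656867620800 + 212527130380097414341949218528999200 + 207077716780607737051130007797486400 + 201900773861092543624851757602549240 + 196976364742529310853513909856145600 + 192286451296278612976049292954808800 + 187814673359155854534745821025627200 + 183546158055538676022592506911408400 + 179467354543193372110979340091154880 + 175565890313993516195523267480477600 + 171830445839227696702001495831956800 + 168250644884243786354043131335457700 + 164816958253953096836613679675550400 + 161520619088874034899881406082039392 + 158353548126347093039099417727489600 + 155308287585455802788347505848114800 + 152377942536673617830076798190603200 + 149556128785994476759149450075962400 + 146836926444430940818074005529126720 + 144214838472208959732036969716106600 + 141684753586731609561299479019332800 + 139241913007650030086104660415551200 + 136881880583791554999899496679694400 + 134600515907395029083234505068366160 + 132393950072847569590066726296753600 + 130258563781350028145065650066160800 + 128190967530852408650699528636539200 + 126187983663182839765532348501593275 + 124246630068364642230678004678491840 + 122364105370359117348395004607605600 + 120537775439458234999911497076148800 + 118765161094760319779324563295617200 + 117043926875995677463682178320318400 + 115371870777767167785629575772885280 + 113746914851319742887240426818337600 + 112167096589495857569362087556971800 + 110630561019776736232795483617835200 + 109135553438428401959379328433810400 + 107680412725916023266587604054692928 + 106263565190048707170974609264499600 + 104883518888879243441481432520804800 + 103538858390303868525565003898743200 + 102228239929667110696127472203822400 + 100950386930546271812425878801274620 + 99704085857329651172766300050641600 + 98488182371264655426756954928072800 + 97301577764381948734868316916891200 + 96143225648139306488024646477404400 + 95012128875808255823459650636493760 + 93907336679577927267372910512813600 = 40681920897609285502516499762490144709, so H_86 = 40681920897609285502516499762490144709/8076030954443701744994070304101969600; reducing by gcd(40681920897609285502516499762490144709, 8076030954443701744994070304101969600) = 11 gives 3698356445237207772956045432953649519/734184632222154704090370027645633600 ≈ 5.03737. (The PNT-adjacent estimate ln(86) + γ ≈ 5.03156 matches within O(1/n).)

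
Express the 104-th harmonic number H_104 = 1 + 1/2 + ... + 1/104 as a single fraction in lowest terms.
H_104 = 151628729214843927768244125436857365638449733/29012042540587955997705808574162155756055616

Direct summation: H_104 = 1 + 1/2 + ... + 1/104. The least common denominator is lcm(1, ..., 104) = 725301063514698899942645214354053893901390400; over this denominator the numerator is 725301063514698899942645214354053893901390400 + 362650531757349449971322607177026946950695200 + 241767021171566299980881738118017964633796800 + 181325265878674724985661303588513473475347600 + 145060212702939779988529042870810778780278080 + 120883510585783149990440869059008982316898400 + 103614437644956985706092173479150556271627200 + 90662632939337362492830651794256736737673800 + 80589007057188766660293912706005988211265600 + 72530106351469889994264521435405389390139040 + 65936460319518081812967746759459444900126400 + 60441755292891574995220434529504491158449200 + 55792389501130684610972708796465684146260800 + 51807218822478492853046086739575278135813600 + 48353404234313259996176347623603592926759360 + 45331316469668681246415325897128368368836900 + 42664768442041111761332071432591405523611200 + 40294503528594383330146956353002994105632800 + 38173740184984152628560274439687047047441600 + 36265053175734944997132260717702694695069520 + 34538145881652328568697391159716852090542400 + 32968230159759040906483873379729722450063200 + 31534828848465169562723704971915386691364800 + 30220877646445787497610217264752245579224600 + 29012042540587955997705808574162155756055616 + 27896194750565342305486354398232842073130400 + 26863002352396255553431304235335329403755200 + 25903609411239246426523043369787639067906800 + 25010381500506858618711903943243237720737600 + 24176702117156629998088173811801796463379680 + 23396808500474158062665974656582383674238400 + 22665658234834340623207662948564184184418450 + 21978820106506027270989248919819814966708800 + 21332384221020555880666035716295702761805600 + 20722887528991397141218434695830111254325440 + 20147251764297191665073478176501497052816400 + 19602731446343213511963384171731186321659200 + 19086870092492076314280137219843523523720800 + 18597463167043561536990902932155228048753600 + 18132526587867472498566130358851347347534760 + 17690269841821924388845005228147655948814400 + 17269072940826164284348695579858426045271200 + 16867466593365090696340586380326834741892800 + 16484115079879520453241936689864861225031600 + 16117801411437753332058782541201197642253120 + 15767414424232584781361852485957693345682400 + 15431937521589338296652025837320295614923200 + 15110438823222893748805108632376122789612300 + 14802062520708140815156024782735793753089600 + 14506021270293977998852904287081077878027808 + 14221589480680370587110690477530468507870400 + 13948097375282671152743177199116421036565200 + 13684925726692432074389532346302903658516800 + 13431501176198127776715652117667664701877600 + 13187292063903616362593549351891888980025280 + 12951804705619623213261521684893819533953400 + 12724580061661384209520091479895682349147200 + 12505190750253429309355951971621618860368800 + 12293238364655913558349918887356845659345600 + 12088351058578314999044086905900898231689840 + 11890181369093424589223692038591047441006400 + 11698404250237079031332987328291191837119200 + 11512715293884109522899130386572284030180800 + 11332829117417170311603831474282092092209225 + 11158477900226136922194541759293136829252160 + 10989410053253013635494624459909907483354400 + 10825389007682073133472316632150058117931200 + 10666192110510277940333017858147851380902800 + 10511609616155056520907901657305128897121600 + 10361443764495698570609217347915055627162720 + 10215507936826745069614721328930336533822400 + 10073625882148595832536739088250748526408200 + 9935631007050669862228016634987039642484800 + 9801365723171606755981692085865593160829600 + 9670680846862651999235269524720718585351872 + 9543435046246038157140068609921761761860400 + 9419494331359725973281106679922777842875200 + 9298731583521780768495451466077614024376800 + 9181026120439226581552471067772834100017600 + 9066263293933736249283065179425673673767380 + 8954334117465418517810434745111776467918400 + 8845134920910962194422502614073827974407200 + 8738567030297577107742713425952456553028800 + 8634536470413082142174347789929213022635600 + 8532953688408222352266414286518281104722240 + 8433733296682545348170293190163417370946400 + 8336793833502286206237301314414412573579200 + 8242057539939760226620968344932430612515800 + 8149450151850549437557811397236560605633600 + 8058900705718876666029391270600598821126560 + 7970341357304383515853244113780812020894400 + 7883707212116292390680926242978846672841200 + 7798936166824719354221991552194127891412800 + 7715968760794669148326012918660147807461600 + 7634748036996830525712054887937409409488320 + 7555219411611446874402554316188061394806150 + 7477330551697926803532424890247978287643200 + 7401031260354070407578012391367896876544800 + 7326273368835342423663082973273271655569600 + 7253010635146988999426452143540538939013904 + 7181198648660385147946982320337167266350400 + 7110794740340185293555345238765234253935200 + 7041757898200960193617914702466542659236800 + 6974048687641335576371588599558210518282600 = 3790718230371098194206103135921434140961243325, so H_104 = 3790718230371098194206103135921434140961243325/725301063514698899942645214354053893901390400; reducing by gcd(3790718230371098194206103135921434140961243325, 725301063514698899942645214354053893901390400) = 25 gives 151628729214843927768244125436857365638449733/29012042540587955997705808574162155756055616 ≈ 5.22641. (The PNT-adjacent estimate ln(104) + γ ≈ 5.22161 matches within O(1/n).)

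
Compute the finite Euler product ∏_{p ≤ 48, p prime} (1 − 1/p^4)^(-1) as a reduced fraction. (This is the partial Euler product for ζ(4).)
∏ = 65572203587643632473857746546522240898588901/60584710506150227098341885345792000000000000

The primes p ≤ 48 are [2, 3, 5, 7, 11, 13, 17, 19, 23, 29, 31, 37, 41, 43, 47]. For each prime, (1 − 1/p^4)^(-1) = p^4 / (p^4 − 1). The product is (1 − 1/2^4)^(-1), (1 − 1/3^4)^(-1), (1 − 1/5^4)^(-1), (1 − 1/7^4)^(-1), (1 − 1/11^4)^(-1), (1 − 1/13^4)^(-1), (1 − 1/17^4)^(-1), (1 − 1/19^4)^(-1), (1 − 1/23^4)^(-1), (1 − 1/29^4)^(-1), (1 − 1/31^4)^(-1), (1 − 1/37^4)^(-1), (1 − 1/41^4)^(-1), (1 − 1/43^4)^(-1), (1 − 1/47^4)^(-1) = ∏ p^4 / (p^4 − 1) = 65572203587643632473857746546522240898588901/60584710506150227098341885345792000000000000.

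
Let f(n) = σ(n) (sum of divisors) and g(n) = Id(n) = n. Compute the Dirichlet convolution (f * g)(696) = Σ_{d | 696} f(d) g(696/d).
(σ * Id)(696) = 20237

Divisors of 696: [1, 2, 3, 4, 6, 8, 12, 24, 29, 58, 87, 116, 174, 232, 348, 696]. For each d | 696:
  d = 1: σ(1) · Id(696/1) = 1 · 696 = 696
  d = 2: σ(2) · Id(696/2) = 3 · 348 = 1044
  d = 3: σ(3) · Id(696/3) = 4 · 232 = 928
  d = 4: σ(4) · Id(696/4) = 7 · 174 = 1218
  d = 6: σ(6) · Id(696/6) = 12 · 116 = 1392
  d = 8: σ(8) · Id(696/8) = 15 · 87 = 1305
  d = 12: σ(12) · Id(696/12) = 28 · 58 = 1624
  d = 24: σ(24) · Id(696/24) = 60 · 29 = 1740
  d = 29: σ(29) · Id(696/29) = 30 · 24 = 720
  d = 58: σ(58) · Id(696/58) = 90 · 12 = 1080
  d = 87: σ(87) · Id(696/87) = 120 · 8 = 960
  d = 116: σ(116) · Id(696/116) = 210 · 6 = 1260
  d = 174: σ(174) · Id(696/174) = 360 · 4 = 1440
  d = 232: σ(232) · Id(696/232) = 450 · 3 = 1350
  d = 348: σ(348) · Id(696/348) = 840 · 2 = 1680
  d = 696: σ(696) · Id(696/696) = 1800 · 1 = 1800
Summing: (σ * Id)(696) = 696 + 1044 + 928 + 1218 + 1392 + 1305 + 1624 + 1740 + 720 + 1080 + 960 + 1260 + 1440 + 1350 + 1680 + 1800 = 20237.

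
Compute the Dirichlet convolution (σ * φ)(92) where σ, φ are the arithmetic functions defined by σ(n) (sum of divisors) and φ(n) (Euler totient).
(σ * φ)(92) = 552

Divisors of 92: [1, 2, 4, 23, 46, 92]. For each d | 92:
  d = 1: σ(1) · φ(92/1) = 1 · 44 = 44
  d = 2: σ(2) · φ(92/2) = 3 · 22 = 66
  d = 4: σ(4) · φ(92/4) = 7 · 22 = 154
  d = 23: σ(23) · φ(92/23) = 24 · 2 = 48
  d = 46: σ(46) · φ(92/46) = 72 · 1 = 72
  d = 92: σ(92) · φ(92/92) = 168 · 1 = 168
Summing: (σ * φ)(92) = 44 + 66 + 154 + 48 + 72 + 168 = 552.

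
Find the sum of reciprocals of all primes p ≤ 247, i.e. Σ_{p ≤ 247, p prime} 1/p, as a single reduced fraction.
Σ 1/p = 506873196134241441348690763593294873492730445394823722837469097176314709804649267964680634478659521/256041159035492609053110100510385311995538591998443060216114576417920917800321526504084465112487730

π(247) = 53, so the primes ≤ 247 are [2, 3, 5, 7, 11, 13, 17, 19, 23, 29, 31, 37, 41, 43, 47, 53, 59, 61, 67, 71, 73, 79, 83, 89, 97, 101, 103, 107, 109, 113, 127, 131, 137, 139, 149, 151, 157, 163, 167, 173, 179, 181, 191, 193, 197, 199, 211, 223, 227, 229, 233, 239, 241]. Summing 1/p over these primes: 506873196134241441348690763593294873492730445394823722837469097176314709804649267964680634478659521/256041159035492609053110100510385311995538591998443060216114576417920917800321526504084465112487730 ≈ 1.9797. Mertens estimate ln ln(247) + 0.2615 ≈ 1.9680.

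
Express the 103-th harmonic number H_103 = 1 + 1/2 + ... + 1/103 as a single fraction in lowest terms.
H_103 = 151349767267338274345189261892875037217718429/29012042540587955997705808574162155756055616

Direct summation: H_103 = 1 + 1/2 + ... + 1/103. The least common denominator is lcm(1, ..., 103) = 725301063514698899942645214354053893901390400; over this denominator the numerator is 725301063514698899942645214354053893901390400 + 362650531757349449971322607177026946950695200 + 241767021171566299980881738118017964633796800 + 181325265878674724985661303588513473475347600 + 145060212702939779988529042870810778780278080 + 120883510585783149990440869059008982316898400 + 103614437644956985706092173479150556271627200 + 90662632939337362492830651794256736737673800 + 80589007057188766660293912706005988211265600 + 72530106351469889994264521435405389390139040 + 65936460319518081812967746759459444900126400 + 60441755292891574995220434529504491158449200 + 55792389501130684610972708796465684146260800 + 51807218822478492853046086739575278135813600 + 48353404234313259996176347623603592926759360 + 45331316469668681246415325897128368368836900 + 42664768442041111761332071432591405523611200 + 40294503528594383330146956353002994105632800 + 38173740184984152628560274439687047047441600 + 36265053175734944997132260717702694695069520 + 34538145881652328568697391159716852090542400 + 32968230159759040906483873379729722450063200 + 31534828848465169562723704971915386691364800 + 30220877646445787497610217264752245579224600 + 29012042540587955997705808574162155756055616 + 27896194750565342305486354398232842073130400 + 26863002352396255553431304235335329403755200 + 25903609411239246426523043369787639067906800 + 25010381500506858618711903943243237720737600 + 24176702117156629998088173811801796463379680 + 23396808500474158062665974656582383674238400 + 22665658234834340623207662948564184184418450 + 21978820106506027270989248919819814966708800 + 21332384221020555880666035716295702761805600 + 20722887528991397141218434695830111254325440 + 20147251764297191665073478176501497052816400 + 19602731446343213511963384171731186321659200 + 19086870092492076314280137219843523523720800 + 18597463167043561536990902932155228048753600 + 18132526587867472498566130358851347347534760 + 17690269841821924388845005228147655948814400 + 17269072940826164284348695579858426045271200 + 16867466593365090696340586380326834741892800 + 16484115079879520453241936689864861225031600 + 16117801411437753332058782541201197642253120 + 15767414424232584781361852485957693345682400 + 15431937521589338296652025837320295614923200 + 15110438823222893748805108632376122789612300 + 14802062520708140815156024782735793753089600 + 14506021270293977998852904287081077878027808 + 14221589480680370587110690477530468507870400 + 13948097375282671152743177199116421036565200 + 13684925726692432074389532346302903658516800 + 13431501176198127776715652117667664701877600 + 13187292063903616362593549351891888980025280 + 12951804705619623213261521684893819533953400 + 12724580061661384209520091479895682349147200 + 12505190750253429309355951971621618860368800 + 12293238364655913558349918887356845659345600 + 12088351058578314999044086905900898231689840 + 11890181369093424589223692038591047441006400 + 11698404250237079031332987328291191837119200 + 11512715293884109522899130386572284030180800 + 11332829117417170311603831474282092092209225 + 11158477900226136922194541759293136829252160 + 10989410053253013635494624459909907483354400 + 10825389007682073133472316632150058117931200 + 10666192110510277940333017858147851380902800 + 10511609616155056520907901657305128897121600 + 10361443764495698570609217347915055627162720 + 10215507936826745069614721328930336533822400 + 10073625882148595832536739088250748526408200 + 9935631007050669862228016634987039642484800 + 9801365723171606755981692085865593160829600 + 9670680846862651999235269524720718585351872 + 9543435046246038157140068609921761761860400 + 9419494331359725973281106679922777842875200 + 9298731583521780768495451466077614024376800 + 9181026120439226581552471067772834100017600 + 9066263293933736249283065179425673673767380 + 8954334117465418517810434745111776467918400 + 8845134920910962194422502614073827974407200 + 8738567030297577107742713425952456553028800 + 8634536470413082142174347789929213022635600 + 8532953688408222352266414286518281104722240 + 8433733296682545348170293190163417370946400 + 8336793833502286206237301314414412573579200 + 8242057539939760226620968344932430612515800 + 8149450151850549437557811397236560605633600 + 8058900705718876666029391270600598821126560 + 7970341357304383515853244113780812020894400 + 7883707212116292390680926242978846672841200 + 7798936166824719354221991552194127891412800 + 7715968760794669148326012918660147807461600 + 7634748036996830525712054887937409409488320 + 7555219411611446874402554316188061394806150 + 7477330551697926803532424890247978287643200 + 7401031260354070407578012391367896876544800 + 7326273368835342423663082973273271655569600 + 7253010635146988999426452143540538939013904 + 7181198648660385147946982320337167266350400 + 7110794740340185293555345238765234253935200 + 7041757898200960193617914702466542659236800 = 3783744181683456858629731547321875930442960725, so H_103 = 3783744181683456858629731547321875930442960725/725301063514698899942645214354053893901390400; reducing by gcd(3783744181683456858629731547321875930442960725, 725301063514698899942645214354053893901390400) = 25 gives 151349767267338274345189261892875037217718429/29012042540587955997705808574162155756055616 ≈ 5.21679. (The PNT-adjacent estimate ln(103) + γ ≈ 5.21194 matches within O(1/n).)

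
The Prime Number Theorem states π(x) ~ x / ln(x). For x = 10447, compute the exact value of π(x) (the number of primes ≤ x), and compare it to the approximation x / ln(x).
π(10447) = 1277;  x/ln(x) ≈ 1128.91;  relative error ≈ 11.60%.

Directly count primes up to 10447: π(10447) = 1277. The PNT approximation gives 10447/ln(10447) ≈ 10447/9.25407 ≈ 1128.91. Relative error (π(x) − x/ln(x)) / π(x) ≈ 11.60%; the approximation is known to undercount slightly (Li(x) is a better estimate).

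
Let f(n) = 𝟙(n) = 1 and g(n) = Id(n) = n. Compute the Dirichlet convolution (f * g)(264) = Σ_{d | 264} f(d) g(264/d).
(𝟙 * Id)(264) = 720

Divisors of 264: [1, 2, 3, 4, 6, 8, 11, 12, 22, 24, 33, 44, 66, 88, 132, 264]. For each d | 264:
  d = 1: 𝟙(1) · Id(264/1) = 1 · 264 = 264
  d = 2: 𝟙(2) · Id(264/2) = 1 · 132 = 132
  d = 3: 𝟙(3) · Id(264/3) = 1 · 88 = 88
  d = 4: 𝟙(4) · Id(264/4) = 1 · 66 = 66
  d = 6: 𝟙(6) · Id(264/6) = 1 · 44 = 44
  d = 8: 𝟙(8) · Id(264/8) = 1 · 33 = 33
  d = 11: 𝟙(11) · Id(264/11) = 1 · 24 = 24
  d = 12: 𝟙(12) · Id(264/12) = 1 · 22 = 22
  d = 22: 𝟙(22) · Id(264/22) = 1 · 12 = 12
  d = 24: 𝟙(24) · Id(264/24) = 1 · 11 = 11
  d = 33: 𝟙(33) · Id(264/33) = 1 · 8 = 8
  d = 44: 𝟙(44) · Id(264/44) = 1 · 6 = 6
  d = 66: 𝟙(66) · Id(264/66) = 1 · 4 = 4
  d = 88: 𝟙(88) · Id(264/88) = 1 · 3 = 3
  d = 132: 𝟙(132) · Id(264/132) = 1 · 2 = 2
  d = 264: 𝟙(264) · Id(264/264) = 1 · 1 = 1
Summing: (𝟙 * Id)(264) = 264 + 132 + 88 + 66 + 44 + 33 + 24 + 22 + 12 + 11 + 8 + 6 + 4 + 3 + 2 + 1 = 720.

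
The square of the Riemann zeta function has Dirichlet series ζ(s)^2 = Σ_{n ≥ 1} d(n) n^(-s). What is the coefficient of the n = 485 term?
d(485) = 4

ζ(s)^2 = (Σ 1/m^s)(Σ 1/k^s). The coefficient of 1/n^s in the product is the number of ordered pairs (m, k) with mk = n, which equals d(n). For n = 485, divisors are [1, 5, 97, 485], so d(485) = 4.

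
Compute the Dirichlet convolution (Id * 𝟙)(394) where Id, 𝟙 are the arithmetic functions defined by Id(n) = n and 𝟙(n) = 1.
(Id * 𝟙)(394) = 594

Divisors of 394: [1, 2, 197, 394]. For each d | 394:
  d = 1: Id(1) · 𝟙(394/1) = 1 · 1 = 1
  d = 2: Id(2) · 𝟙(394/2) = 2 · 1 = 2
  d = 197: Id(197) · 𝟙(394/197) = 197 · 1 = 197
  d = 394: Id(394) · 𝟙(394/394) = 394 · 1 = 394
Summing: (Id * 𝟙)(394) = 1 + 2 + 197 + 394 = 594.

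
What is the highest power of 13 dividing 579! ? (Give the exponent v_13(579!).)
v_13(579!) = 47

Legendre's formula: v_p(n!) = Σ_{k ≥ 1} ⌊n / p^k⌋. For p = 13, n = 579, the terms are:
  ⌊579/13^1⌋ = ⌊579/13⌋ = 44
  ⌊579/13^2⌋ = ⌊579/169⌋ = 3
(the next term ⌊579/13^3⌋ = 0, terminating the sum). Summing: v_13(579!) = 44 + 3 = 47.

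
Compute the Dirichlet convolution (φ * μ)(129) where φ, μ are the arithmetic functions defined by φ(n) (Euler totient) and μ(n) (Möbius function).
(φ * μ)(129) = 41

Divisors of 129: [1, 3, 43, 129]. For each d | 129:
  d = 1: φ(1) · μ(129/1) = 1 · 1 = 1
  d = 3: φ(3) · μ(129/3) = 2 · -1 = -2
  d = 43: φ(43) · μ(129/43) = 42 · -1 = -42
  d = 129: φ(129) · μ(129/129) = 84 · 1 = 84
Summing: (φ * μ)(129) = 1 + -2 + -42 + 84 = 41.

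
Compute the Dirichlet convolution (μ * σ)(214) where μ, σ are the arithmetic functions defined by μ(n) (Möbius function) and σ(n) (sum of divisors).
(μ * σ)(214) = 214

Divisors of 214: [1, 2, 107, 214]. For each d | 214:
  d = 1: μ(1) · σ(214/1) = 1 · 324 = 324
  d = 2: μ(2) · σ(214/2) = -1 · 108 = -108
  d = 107: μ(107) · σ(214/107) = -1 · 3 = -3
  d = 214: μ(214) · σ(214/214) = 1 · 1 = 1
Summing: (μ * σ)(214) = 324 + -108 + -3 + 1 = 214.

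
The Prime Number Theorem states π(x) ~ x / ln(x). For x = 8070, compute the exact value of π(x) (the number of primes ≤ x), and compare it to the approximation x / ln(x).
π(8070) = 1014;  x/ln(x) ≈ 897.07;  relative error ≈ 11.53%.

Directly count primes up to 8070: π(8070) = 1014. The PNT approximation gives 8070/ln(8070) ≈ 8070/8.99591 ≈ 897.07. Relative error (π(x) − x/ln(x)) / π(x) ≈ 11.53%; the approximation is known to undercount slightly (Li(x) is a better estimate).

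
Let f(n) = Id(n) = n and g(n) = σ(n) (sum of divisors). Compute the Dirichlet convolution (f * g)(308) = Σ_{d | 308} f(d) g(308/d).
(Id * σ)(308) = 5865

Divisors of 308: [1, 2, 4, 7, 11, 14, 22, 28, 44, 77, 154, 308]. For each d | 308:
  d = 1: Id(1) · σ(308/1) = 1 · 672 = 672
  d = 2: Id(2) · σ(308/2) = 2 · 288 = 576
  d = 4: Id(4) · σ(308/4) = 4 · 96 = 384
  d = 7: Id(7) · σ(308/7) = 7 · 84 = 588
  d = 11: Id(11) · σ(308/11) = 11 · 56 = 616
  d = 14: Id(14) · σ(308/14) = 14 · 36 = 504
  d = 22: Id(22) · σ(308/22) = 22 · 24 = 528
  d = 28: Id(28) · σ(308/28) = 28 · 12 = 336
  d = 44: Id(44) · σ(308/44) = 44 · 8 = 352
  d = 77: Id(77) · σ(308/77) = 77 · 7 = 539
  d = 154: Id(154) · σ(308/154) = 154 · 3 = 462
  d = 308: Id(308) · σ(308/308) = 308 · 1 = 308
Summing: (Id * σ)(308) = 672 + 576 + 384 + 588 + 616 + 504 + 528 + 336 + 352 + 539 + 462 + 308 = 5865.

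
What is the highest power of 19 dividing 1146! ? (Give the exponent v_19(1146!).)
v_19(1146!) = 63

Legendre's formula: v_p(n!) = Σ_{k ≥ 1} ⌊n / p^k⌋. For p = 19, n = 1146, the terms are:
  ⌊1146/19^1⌋ = ⌊1146/19⌋ = 60
  ⌊1146/19^2⌋ = ⌊1146/361⌋ = 3
(the next term ⌊1146/19^3⌋ = 0, terminating the sum). Summing: v_19(1146!) = 60 + 3 = 63.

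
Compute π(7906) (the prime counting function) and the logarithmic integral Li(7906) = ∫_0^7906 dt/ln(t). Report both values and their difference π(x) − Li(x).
π(7906) = 998;  Li(7906) ≈ 1015.95;  π(x) − Li(x) ≈ -17.95.

Direct count of primes ≤ 7906 gives π(7906) = 998. Numerical evaluation of the logarithmic integral gives Li(7906) ≈ 1015.95. The difference π(x) − Li(x) ≈ -17.95 is typically negative for small/moderate x (Li(x) overestimates), though Littlewood's theorem shows this sign changes infinitely often.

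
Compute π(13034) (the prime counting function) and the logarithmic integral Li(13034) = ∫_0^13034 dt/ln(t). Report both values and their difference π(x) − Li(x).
π(13034) = 1552;  Li(13034) ≈ 1570.70;  π(x) − Li(x) ≈ -18.70.

Direct count of primes ≤ 13034 gives π(13034) = 1552. Numerical evaluation of the logarithmic integral gives Li(13034) ≈ 1570.70. The difference π(x) − Li(x) ≈ -18.70 is typically negative for small/moderate x (Li(x) overestimates), though Littlewood's theorem shows this sign changes infinitely often.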